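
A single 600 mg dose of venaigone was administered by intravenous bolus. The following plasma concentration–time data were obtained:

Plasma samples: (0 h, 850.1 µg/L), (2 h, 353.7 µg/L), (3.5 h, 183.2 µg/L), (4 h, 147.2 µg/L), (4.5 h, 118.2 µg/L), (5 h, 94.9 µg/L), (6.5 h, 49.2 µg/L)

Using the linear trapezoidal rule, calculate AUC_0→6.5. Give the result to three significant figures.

AUC = 1920 µg/L·h

Trapezoidal AUC_0→6.5:
  [0→2]: (850.1+353.7)/2 × 2 = 1203.8
  [2→3.5]: (353.7+183.2)/2 × 1.5 = 402.675
  [3.5→4]: (183.2+147.2)/2 × 0.5 = 82.6
  [4→4.5]: (147.2+118.2)/2 × 0.5 = 66.35
  [4.5→5]: (118.2+94.9)/2 × 0.5 = 53.275
  [5→6.5]: (94.9+49.2)/2 × 1.5 = 108.075
  Sum = 1916.775 µg/L·h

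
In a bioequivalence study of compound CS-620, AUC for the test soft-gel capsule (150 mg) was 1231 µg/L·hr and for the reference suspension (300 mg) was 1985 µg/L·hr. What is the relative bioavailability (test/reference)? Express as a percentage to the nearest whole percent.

F_rel = 124%

F_rel = (AUC_test/D_test) / (AUC_ref/D_ref)
      = (1231/150) / (1985/300)
      = 8.20667 / 6.61667 = 1.2403 = 124.03%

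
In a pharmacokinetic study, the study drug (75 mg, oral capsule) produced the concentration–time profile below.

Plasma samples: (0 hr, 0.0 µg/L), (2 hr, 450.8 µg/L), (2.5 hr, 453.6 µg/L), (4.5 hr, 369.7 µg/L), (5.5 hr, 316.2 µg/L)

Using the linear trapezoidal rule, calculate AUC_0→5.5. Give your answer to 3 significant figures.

AUC = 1840 µg/L·hr

Trapezoidal AUC_0→5.5:
  [0→2]: (0.0+450.8)/2 × 2 = 450.8
  [2→2.5]: (450.8+453.6)/2 × 0.5 = 226.1
  [2.5→4.5]: (453.6+369.7)/2 × 2 = 823.3
  [4.5→5.5]: (369.7+316.2)/2 × 1 = 342.95
  Sum = 1843.15 µg/L·hr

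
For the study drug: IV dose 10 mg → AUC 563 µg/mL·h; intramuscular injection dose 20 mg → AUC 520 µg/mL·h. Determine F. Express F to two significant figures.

F = (AUC_ev / D_ev) / (AUC_iv / D_iv)
  = (520/20) / (563/10)
  = 26 / 56.3 = 0.4618

F = 0.46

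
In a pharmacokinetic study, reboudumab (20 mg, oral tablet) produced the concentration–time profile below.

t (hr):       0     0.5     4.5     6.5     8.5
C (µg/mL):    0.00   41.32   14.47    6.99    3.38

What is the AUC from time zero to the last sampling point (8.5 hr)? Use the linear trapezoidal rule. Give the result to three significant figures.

AUC = 154 µg/mL·hr

Trapezoidal AUC_0→8.5:
  [0→0.5]: (0.00+41.32)/2 × 0.5 = 10.33
  [0.5→4.5]: (41.32+14.47)/2 × 4 = 111.58
  [4.5→6.5]: (14.47+6.99)/2 × 2 = 21.46
  [6.5→8.5]: (6.99+3.38)/2 × 2 = 10.37
  Sum = 153.74 µg/mL·hr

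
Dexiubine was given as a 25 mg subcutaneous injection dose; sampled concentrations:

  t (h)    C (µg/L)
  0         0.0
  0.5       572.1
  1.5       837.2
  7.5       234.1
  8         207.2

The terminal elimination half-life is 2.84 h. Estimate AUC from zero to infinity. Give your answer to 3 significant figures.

AUC = 5020 µg/L·h

Trapezoidal AUC_0→8:
  [0→0.5]: (0.0+572.1)/2 × 0.5 = 143.025
  [0.5→1.5]: (572.1+837.2)/2 × 1 = 704.65
  [1.5→7.5]: (837.2+234.1)/2 × 6 = 3213.9
  [7.5→8]: (234.1+207.2)/2 × 0.5 = 110.325
  Sum = 4171.9 µg/L·h
k_e = ln2 / t½ = 0.693147 / 2.84 = 0.2441 h^-1
Extrapolated tail: C_last / k_e = 207.2 / 0.2441 = 848.832
AUC_0→∞ = 4171.9 + 848.832 = 5020.732 µg/L·h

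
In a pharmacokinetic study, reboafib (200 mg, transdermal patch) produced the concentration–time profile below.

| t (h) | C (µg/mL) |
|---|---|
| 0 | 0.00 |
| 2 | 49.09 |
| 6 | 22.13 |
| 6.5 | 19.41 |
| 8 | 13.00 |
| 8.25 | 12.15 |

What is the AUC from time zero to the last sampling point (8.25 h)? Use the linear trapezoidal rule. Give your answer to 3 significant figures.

AUC = 229 µg/mL·h

Trapezoidal AUC_0→8.25:
  [0→2]: (0.00+49.09)/2 × 2 = 49.09
  [2→6]: (49.09+22.13)/2 × 4 = 142.44
  [6→6.5]: (22.13+19.41)/2 × 0.5 = 10.385
  [6.5→8]: (19.41+13.00)/2 × 1.5 = 24.3075
  [8→8.25]: (13.00+12.15)/2 × 0.25 = 3.14375
  Sum = 229.36625 µg/mL·h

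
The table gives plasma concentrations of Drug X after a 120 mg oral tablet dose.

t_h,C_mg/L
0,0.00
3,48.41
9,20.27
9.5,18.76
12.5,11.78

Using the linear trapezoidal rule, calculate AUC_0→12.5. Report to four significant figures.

Trapezoidal AUC_0→12.5:
  [0→3]: (0.00+48.41)/2 × 3 = 72.615
  [3→9]: (48.41+20.27)/2 × 6 = 206.04
  [9→9.5]: (20.27+18.76)/2 × 0.5 = 9.7575
  [9.5→12.5]: (18.76+11.78)/2 × 3 = 45.81
  Sum = 334.2225 mg/L·h

AUC = 334.2 mg/L·h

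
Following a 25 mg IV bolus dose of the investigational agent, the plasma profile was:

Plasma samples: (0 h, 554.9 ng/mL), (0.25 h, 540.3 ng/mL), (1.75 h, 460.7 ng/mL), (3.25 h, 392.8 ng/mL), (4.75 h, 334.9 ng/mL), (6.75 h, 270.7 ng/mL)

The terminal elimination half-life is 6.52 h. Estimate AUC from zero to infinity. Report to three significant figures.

Trapezoidal AUC_0→6.75:
  [0→0.25]: (554.9+540.3)/2 × 0.25 = 136.9
  [0.25→1.75]: (540.3+460.7)/2 × 1.5 = 750.75
  [1.75→3.25]: (460.7+392.8)/2 × 1.5 = 640.125
  [3.25→4.75]: (392.8+334.9)/2 × 1.5 = 545.775
  [4.75→6.75]: (334.9+270.7)/2 × 2 = 605.6
  Sum = 2679.15 ng/mL·h
k_e = ln2 / t½ = 0.693147 / 6.52 = 0.1063 h^-1
Extrapolated tail: C_last / k_e = 270.7 / 0.1063 = 2546.566
AUC_0→∞ = 2679.15 + 2546.566 = 5225.716 ng/mL·h

AUC = 5230 ng/mL·h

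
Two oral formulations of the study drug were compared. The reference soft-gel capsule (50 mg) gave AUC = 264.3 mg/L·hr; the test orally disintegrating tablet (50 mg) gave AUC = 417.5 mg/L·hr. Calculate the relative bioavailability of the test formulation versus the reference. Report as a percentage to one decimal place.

F_rel = (AUC_test/D_test) / (AUC_ref/D_ref)
      = (417.5/50) / (264.3/50)
      = 8.35 / 5.286 = 1.5796 = 157.96%

F_rel = 158.0%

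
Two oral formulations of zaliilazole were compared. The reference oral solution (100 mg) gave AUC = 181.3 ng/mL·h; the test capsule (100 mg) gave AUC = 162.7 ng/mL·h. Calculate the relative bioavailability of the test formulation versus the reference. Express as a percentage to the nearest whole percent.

F_rel = (AUC_test/D_test) / (AUC_ref/D_ref)
      = (162.7/100) / (181.3/100)
      = 1.627 / 1.813 = 0.8974 = 89.74%

F_rel = 90%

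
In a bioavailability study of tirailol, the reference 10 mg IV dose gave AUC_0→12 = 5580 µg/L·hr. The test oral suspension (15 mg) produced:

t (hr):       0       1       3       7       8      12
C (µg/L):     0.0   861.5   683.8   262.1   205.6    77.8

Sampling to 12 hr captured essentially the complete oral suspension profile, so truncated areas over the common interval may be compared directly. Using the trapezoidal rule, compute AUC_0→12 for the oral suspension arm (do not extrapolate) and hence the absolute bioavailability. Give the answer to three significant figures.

Trapezoidal AUC_0→12 (oral suspension):
  [0→1]: (0.0+861.5)/2 × 1 = 430.75
  [1→3]: (861.5+683.8)/2 × 2 = 1545.3
  [3→7]: (683.8+262.1)/2 × 4 = 1891.8
  [7→8]: (262.1+205.6)/2 × 1 = 233.85
  [8→12]: (205.6+77.8)/2 × 4 = 566.8
  Sum = 4668.5 µg/L·hr
F = (AUC_ev/D_ev)/(AUC_iv/D_iv) = (4668.5/15)/(5580/10) = 311.233/558 = 0.5578

F = 0.558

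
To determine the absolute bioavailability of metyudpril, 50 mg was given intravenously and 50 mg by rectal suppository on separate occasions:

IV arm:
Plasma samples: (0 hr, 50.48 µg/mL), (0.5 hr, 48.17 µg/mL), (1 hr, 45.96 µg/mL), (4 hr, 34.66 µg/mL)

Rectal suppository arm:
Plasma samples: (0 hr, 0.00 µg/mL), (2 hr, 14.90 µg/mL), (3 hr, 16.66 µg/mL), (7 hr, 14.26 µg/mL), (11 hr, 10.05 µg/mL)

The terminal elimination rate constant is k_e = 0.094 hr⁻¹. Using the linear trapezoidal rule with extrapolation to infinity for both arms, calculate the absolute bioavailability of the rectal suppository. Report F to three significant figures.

F = 0.461

Trapezoidal AUC_0→4 (IV):
  [0→0.5]: (50.48+48.17)/2 × 0.5 = 24.6625
  [0.5→1]: (48.17+45.96)/2 × 0.5 = 23.5325
  [1→4]: (45.96+34.66)/2 × 3 = 120.93
  Sum = 169.125 µg/mL·hr
IV tail: 34.66/0.094 = 368.723; AUC_iv,0→∞ = 169.125 + 368.723 = 537.848 µg/mL·hr
Trapezoidal AUC_0→11 (rectal suppository):
  [0→2]: (0.00+14.90)/2 × 2 = 14.9
  [2→3]: (14.90+16.66)/2 × 1 = 15.78
  [3→7]: (16.66+14.26)/2 × 4 = 61.84
  [7→11]: (14.26+10.05)/2 × 4 = 48.62
  Sum = 141.14 µg/mL·hr
rectal suppository tail: 10.05/0.094 = 106.915; AUC_ev,0→∞ = 141.14 + 106.915 = 248.055 µg/mL·hr
F = (AUC_ev/D_ev)/(AUC_iv/D_iv) = (248.055/50)/(537.848/50) = 4.9611/10.75696 = 0.4612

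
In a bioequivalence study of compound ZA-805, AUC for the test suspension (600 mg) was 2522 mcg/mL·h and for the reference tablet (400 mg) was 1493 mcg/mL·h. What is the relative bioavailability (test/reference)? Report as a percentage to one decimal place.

F_rel = (AUC_test/D_test) / (AUC_ref/D_ref)
      = (2522/600) / (1493/400)
      = 4.20333 / 3.7325 = 1.1261 = 112.61%

F_rel = 112.6%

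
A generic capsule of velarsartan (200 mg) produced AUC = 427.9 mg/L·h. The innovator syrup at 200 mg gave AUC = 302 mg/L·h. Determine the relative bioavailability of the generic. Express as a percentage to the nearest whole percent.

F_rel = (AUC_test/D_test) / (AUC_ref/D_ref)
      = (427.9/200) / (302/200)
      = 2.1395 / 1.51 = 1.4169 = 141.69%

F_rel = 142%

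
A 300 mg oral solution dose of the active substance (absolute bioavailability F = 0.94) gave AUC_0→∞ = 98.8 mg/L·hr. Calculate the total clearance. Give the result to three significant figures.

CL = 2.85 L/hr

CL = F × Dose / AUC_0→∞
   = 0.94 × 300 / 98.8 = 2.85425 L/hr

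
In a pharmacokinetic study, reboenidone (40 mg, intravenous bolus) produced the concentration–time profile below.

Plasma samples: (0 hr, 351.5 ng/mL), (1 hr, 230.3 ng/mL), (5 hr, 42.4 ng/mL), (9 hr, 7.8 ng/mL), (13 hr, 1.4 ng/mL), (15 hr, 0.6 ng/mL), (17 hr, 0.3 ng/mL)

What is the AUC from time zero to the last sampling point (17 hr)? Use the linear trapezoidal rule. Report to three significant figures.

Trapezoidal AUC_0→17:
  [0→1]: (351.5+230.3)/2 × 1 = 290.9
  [1→5]: (230.3+42.4)/2 × 4 = 545.4
  [5→9]: (42.4+7.8)/2 × 4 = 100.4
  [9→13]: (7.8+1.4)/2 × 4 = 18.4
  [13→15]: (1.4+0.6)/2 × 2 = 2.0
  [15→17]: (0.6+0.3)/2 × 2 = 0.9
  Sum = 958.0 ng/mL·hr

AUC = 958 ng/mL·hr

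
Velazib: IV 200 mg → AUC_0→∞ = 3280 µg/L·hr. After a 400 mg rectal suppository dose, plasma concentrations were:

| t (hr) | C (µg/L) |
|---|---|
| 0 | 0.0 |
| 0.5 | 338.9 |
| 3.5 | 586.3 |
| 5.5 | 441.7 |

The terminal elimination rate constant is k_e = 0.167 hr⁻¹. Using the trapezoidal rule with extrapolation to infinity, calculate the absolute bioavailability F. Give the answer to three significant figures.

Trapezoidal AUC_0→5.5 (rectal suppository):
  [0→0.5]: (0.0+338.9)/2 × 0.5 = 84.725
  [0.5→3.5]: (338.9+586.3)/2 × 3 = 1387.8
  [3.5→5.5]: (586.3+441.7)/2 × 2 = 1028.0
  Sum = 2500.525 µg/L·hr
Tail: C_last/k_e = 441.7/0.167 = 2644.910
AUC_0→∞ (rectal suppository) = 2500.525 + 2644.910 = 5145.435 µg/L·hr
F = (AUC_ev/D_ev)/(AUC_iv/D_iv) = (5145.435/400)/(3280/200) = 12.8636/16.4 = 0.7844

F = 0.784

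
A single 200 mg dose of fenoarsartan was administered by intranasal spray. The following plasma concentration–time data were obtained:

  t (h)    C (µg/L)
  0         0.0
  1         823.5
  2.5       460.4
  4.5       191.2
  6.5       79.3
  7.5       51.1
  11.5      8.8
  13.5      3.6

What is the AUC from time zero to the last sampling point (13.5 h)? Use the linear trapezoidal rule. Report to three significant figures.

Trapezoidal AUC_0→13.5:
  [0→1]: (0.0+823.5)/2 × 1 = 411.75
  [1→2.5]: (823.5+460.4)/2 × 1.5 = 962.925
  [2.5→4.5]: (460.4+191.2)/2 × 2 = 651.6
  [4.5→6.5]: (191.2+79.3)/2 × 2 = 270.5
  [6.5→7.5]: (79.3+51.1)/2 × 1 = 65.2
  [7.5→11.5]: (51.1+8.8)/2 × 4 = 119.8
  [11.5→13.5]: (8.8+3.6)/2 × 2 = 12.4
  Sum = 2494.175 µg/L·h

AUC = 2490 µg/L·h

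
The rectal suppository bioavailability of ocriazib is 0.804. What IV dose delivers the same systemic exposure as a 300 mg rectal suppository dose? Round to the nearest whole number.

Systemic exposure from an extravascular dose = F × D_ev, so the equivalent IV dose is F × D_ev.
D_iv = F × D_ev = 0.804 × 300 = 241.2 mg

D_iv = 241 mg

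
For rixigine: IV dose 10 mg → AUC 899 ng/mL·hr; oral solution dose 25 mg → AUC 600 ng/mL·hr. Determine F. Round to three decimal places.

F = 0.267

F = (AUC_ev / D_ev) / (AUC_iv / D_iv)
  = (600/25) / (899/10)
  = 24 / 89.9 = 0.2670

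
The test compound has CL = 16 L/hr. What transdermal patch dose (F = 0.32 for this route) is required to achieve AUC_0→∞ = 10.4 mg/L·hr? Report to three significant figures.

Dose = 520 mg

Dose = CL × AUC_0→∞ / F
     = 16 × 10.4 / 0.32 = 520 mg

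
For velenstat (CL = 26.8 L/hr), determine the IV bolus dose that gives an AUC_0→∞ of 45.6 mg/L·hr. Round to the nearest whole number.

Dose_iv = CL × AUC_0→∞
     = 26.8 × 45.6 = 1222.08 mg

Dose = 1222 mg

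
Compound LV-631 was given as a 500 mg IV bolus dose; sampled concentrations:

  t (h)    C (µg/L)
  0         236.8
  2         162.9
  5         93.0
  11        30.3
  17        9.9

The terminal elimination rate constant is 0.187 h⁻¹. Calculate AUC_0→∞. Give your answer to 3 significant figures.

AUC = 1330 µg/L·h

Trapezoidal AUC_0→17:
  [0→2]: (236.8+162.9)/2 × 2 = 399.7
  [2→5]: (162.9+93.0)/2 × 3 = 383.85
  [5→11]: (93.0+30.3)/2 × 6 = 369.9
  [11→17]: (30.3+9.9)/2 × 6 = 120.6
  Sum = 1274.05 µg/L·h
Extrapolated tail: C_last / k_e = 9.9 / 0.187 = 52.941
AUC_0→∞ = 1274.05 + 52.941 = 1326.991 µg/L·h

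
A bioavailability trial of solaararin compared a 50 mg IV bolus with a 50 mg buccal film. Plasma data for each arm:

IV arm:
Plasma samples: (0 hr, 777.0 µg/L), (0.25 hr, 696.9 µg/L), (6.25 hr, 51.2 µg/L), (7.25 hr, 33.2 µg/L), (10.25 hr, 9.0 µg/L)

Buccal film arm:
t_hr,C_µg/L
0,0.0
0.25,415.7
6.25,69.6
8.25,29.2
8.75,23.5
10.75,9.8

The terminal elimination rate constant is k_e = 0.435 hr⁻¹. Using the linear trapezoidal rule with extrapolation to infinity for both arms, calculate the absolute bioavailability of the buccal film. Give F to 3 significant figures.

Trapezoidal AUC_0→10.25 (IV):
  [0→0.25]: (777.0+696.9)/2 × 0.25 = 184.2375
  [0.25→6.25]: (696.9+51.2)/2 × 6 = 2244.3
  [6.25→7.25]: (51.2+33.2)/2 × 1 = 42.2
  [7.25→10.25]: (33.2+9.0)/2 × 3 = 63.3
  Sum = 2534.0375 µg/L·hr
IV tail: 9.0/0.435 = 20.690; AUC_iv,0→∞ = 2534.0375 + 20.690 = 2554.7275 µg/L·hr
Trapezoidal AUC_0→10.75 (buccal film):
  [0→0.25]: (0.0+415.7)/2 × 0.25 = 51.9625
  [0.25→6.25]: (415.7+69.6)/2 × 6 = 1455.9
  [6.25→8.25]: (69.6+29.2)/2 × 2 = 98.8
  [8.25→8.75]: (29.2+23.5)/2 × 0.5 = 13.175
  [8.75→10.75]: (23.5+9.8)/2 × 2 = 33.3
  Sum = 1653.1375 µg/L·hr
buccal film tail: 9.8/0.435 = 22.529; AUC_ev,0→∞ = 1653.1375 + 22.529 = 1675.6665 µg/L·hr
F = (AUC_ev/D_ev)/(AUC_iv/D_iv) = (1675.6665/50)/(2554.7275/50) = 33.51333/51.09455 = 0.6559

F = 0.656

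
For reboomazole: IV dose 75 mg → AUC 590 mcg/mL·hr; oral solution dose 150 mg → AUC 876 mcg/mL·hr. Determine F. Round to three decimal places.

F = (AUC_ev / D_ev) / (AUC_iv / D_iv)
  = (876/150) / (590/75)
  = 5.84 / 7.86667 = 0.7424

F = 0.742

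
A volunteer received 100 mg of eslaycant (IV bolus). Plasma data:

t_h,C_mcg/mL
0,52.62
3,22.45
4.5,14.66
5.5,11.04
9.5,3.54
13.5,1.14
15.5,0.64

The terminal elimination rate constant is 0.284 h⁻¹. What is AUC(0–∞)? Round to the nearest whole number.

AUC = 196 mcg/mL·h

Trapezoidal AUC_0→15.5:
  [0→3]: (52.62+22.45)/2 × 3 = 112.605
  [3→4.5]: (22.45+14.66)/2 × 1.5 = 27.8325
  [4.5→5.5]: (14.66+11.04)/2 × 1 = 12.85
  [5.5→9.5]: (11.04+3.54)/2 × 4 = 29.16
  [9.5→13.5]: (3.54+1.14)/2 × 4 = 9.36
  [13.5→15.5]: (1.14+0.64)/2 × 2 = 1.78
  Sum = 193.5875 mcg/mL·h
Extrapolated tail: C_last / k_e = 0.64 / 0.284 = 2.254
AUC_0→∞ = 193.5875 + 2.254 = 195.8415 mcg/mL·h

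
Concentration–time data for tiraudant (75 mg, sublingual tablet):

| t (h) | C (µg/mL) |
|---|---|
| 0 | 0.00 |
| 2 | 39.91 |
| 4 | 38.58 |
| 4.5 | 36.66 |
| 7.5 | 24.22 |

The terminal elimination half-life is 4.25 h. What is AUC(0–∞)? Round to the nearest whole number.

AUC = 377 µg/mL·h

Trapezoidal AUC_0→7.5:
  [0→2]: (0.00+39.91)/2 × 2 = 39.91
  [2→4]: (39.91+38.58)/2 × 2 = 78.49
  [4→4.5]: (38.58+36.66)/2 × 0.5 = 18.81
  [4.5→7.5]: (36.66+24.22)/2 × 3 = 91.32
  Sum = 228.53 µg/mL·h
k_e = ln2 / t½ = 0.693147 / 4.25 = 0.1631 h^-1
Extrapolated tail: C_last / k_e = 24.22 / 0.1631 = 148.498
AUC_0→∞ = 228.53 + 148.498 = 377.028 µg/mL·h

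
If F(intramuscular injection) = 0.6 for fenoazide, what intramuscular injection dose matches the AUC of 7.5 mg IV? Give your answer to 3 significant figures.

For equal systemic exposure: F × D_ev = D_iv
D_ev = D_iv / F = 7.5 / 0.6 = 12.5 mg

D_intramuscular = 12.5 mg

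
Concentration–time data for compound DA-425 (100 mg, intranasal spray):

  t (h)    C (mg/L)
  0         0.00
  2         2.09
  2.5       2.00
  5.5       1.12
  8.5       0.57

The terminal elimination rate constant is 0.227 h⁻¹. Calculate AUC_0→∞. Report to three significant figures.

AUC = 12.8 mg/L·h

Trapezoidal AUC_0→8.5:
  [0→2]: (0.00+2.09)/2 × 2 = 2.09
  [2→2.5]: (2.09+2.00)/2 × 0.5 = 1.0225
  [2.5→5.5]: (2.00+1.12)/2 × 3 = 4.68
  [5.5→8.5]: (1.12+0.57)/2 × 3 = 2.535
  Sum = 10.3275 mg/L·h
Extrapolated tail: C_last / k_e = 0.57 / 0.227 = 2.511
AUC_0→∞ = 10.3275 + 2.511 = 12.8385 mg/L·h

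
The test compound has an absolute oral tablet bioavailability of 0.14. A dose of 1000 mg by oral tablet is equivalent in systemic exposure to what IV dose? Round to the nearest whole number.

D_iv = 140 mg

Systemic exposure from an extravascular dose = F × D_ev, so the equivalent IV dose is F × D_ev.
D_iv = F × D_ev = 0.14 × 1000 = 140 mg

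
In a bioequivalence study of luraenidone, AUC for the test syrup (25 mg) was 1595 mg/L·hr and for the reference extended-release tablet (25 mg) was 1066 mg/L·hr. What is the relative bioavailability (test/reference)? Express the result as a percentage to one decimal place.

F_rel = (AUC_test/D_test) / (AUC_ref/D_ref)
      = (1595/25) / (1066/25)
      = 63.8 / 42.64 = 1.4962 = 149.62%

F_rel = 149.6%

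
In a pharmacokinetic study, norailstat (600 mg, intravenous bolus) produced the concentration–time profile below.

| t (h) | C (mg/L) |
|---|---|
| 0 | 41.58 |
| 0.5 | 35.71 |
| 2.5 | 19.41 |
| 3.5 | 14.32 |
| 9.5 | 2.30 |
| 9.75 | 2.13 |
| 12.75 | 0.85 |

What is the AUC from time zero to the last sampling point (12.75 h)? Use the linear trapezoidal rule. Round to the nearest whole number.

Trapezoidal AUC_0→12.75:
  [0→0.5]: (41.58+35.71)/2 × 0.5 = 19.3225
  [0.5→2.5]: (35.71+19.41)/2 × 2 = 55.12
  [2.5→3.5]: (19.41+14.32)/2 × 1 = 16.865
  [3.5→9.5]: (14.32+2.30)/2 × 6 = 49.86
  [9.5→9.75]: (2.30+2.13)/2 × 0.25 = 0.55375
  [9.75→12.75]: (2.13+0.85)/2 × 3 = 4.47
  Sum = 146.19125 mg/L·h

AUC = 146 mg/L·h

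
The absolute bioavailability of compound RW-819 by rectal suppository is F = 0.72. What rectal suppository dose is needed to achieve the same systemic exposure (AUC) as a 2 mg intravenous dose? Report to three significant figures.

D_rectal = 2.78 mg

For equal systemic exposure: F × D_ev = D_iv
D_ev = D_iv / F = 2 / 0.72 = 2.77778 mg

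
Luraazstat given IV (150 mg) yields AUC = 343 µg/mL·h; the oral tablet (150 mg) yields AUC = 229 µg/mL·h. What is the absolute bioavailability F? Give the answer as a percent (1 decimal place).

F = (AUC_ev / D_ev) / (AUC_iv / D_iv)
  = (229/150) / (343/150)
  = 1.52667 / 2.28667 = 0.6676
  = 66.76%

F = 66.8%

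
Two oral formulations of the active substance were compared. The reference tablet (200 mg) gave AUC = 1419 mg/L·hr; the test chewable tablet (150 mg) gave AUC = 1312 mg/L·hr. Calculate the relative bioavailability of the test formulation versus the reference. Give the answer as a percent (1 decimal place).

F_rel = 123.3%

F_rel = (AUC_test/D_test) / (AUC_ref/D_ref)
      = (1312/150) / (1419/200)
      = 8.74667 / 7.095 = 1.2328 = 123.28%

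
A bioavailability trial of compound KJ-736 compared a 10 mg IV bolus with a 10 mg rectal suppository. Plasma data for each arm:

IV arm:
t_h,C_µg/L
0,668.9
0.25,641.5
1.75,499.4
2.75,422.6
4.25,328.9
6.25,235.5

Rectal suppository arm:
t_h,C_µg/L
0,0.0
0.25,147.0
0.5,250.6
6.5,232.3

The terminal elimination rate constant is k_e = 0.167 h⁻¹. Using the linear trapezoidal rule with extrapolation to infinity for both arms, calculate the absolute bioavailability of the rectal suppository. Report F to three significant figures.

F = 0.724

Trapezoidal AUC_0→6.25 (IV):
  [0→0.25]: (668.9+641.5)/2 × 0.25 = 163.8
  [0.25→1.75]: (641.5+499.4)/2 × 1.5 = 855.675
  [1.75→2.75]: (499.4+422.6)/2 × 1 = 461.0
  [2.75→4.25]: (422.6+328.9)/2 × 1.5 = 563.625
  [4.25→6.25]: (328.9+235.5)/2 × 2 = 564.4
  Sum = 2608.5 µg/L·h
IV tail: 235.5/0.167 = 1410.180; AUC_iv,0→∞ = 2608.5 + 1410.180 = 4018.68 µg/L·h
Trapezoidal AUC_0→6.5 (rectal suppository):
  [0→0.25]: (0.0+147.0)/2 × 0.25 = 18.375
  [0.25→0.5]: (147.0+250.6)/2 × 0.25 = 49.7
  [0.5→6.5]: (250.6+232.3)/2 × 6 = 1448.7
  Sum = 1516.775 µg/L·h
rectal suppository tail: 232.3/0.167 = 1391.018; AUC_ev,0→∞ = 1516.775 + 1391.018 = 2907.793 µg/L·h
F = (AUC_ev/D_ev)/(AUC_iv/D_iv) = (2907.793/10)/(4018.68/10) = 290.7793/401.868 = 0.7236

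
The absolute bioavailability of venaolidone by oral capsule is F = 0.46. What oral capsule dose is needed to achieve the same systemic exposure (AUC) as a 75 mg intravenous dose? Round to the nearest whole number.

For equal systemic exposure: F × D_ev = D_iv
D_ev = D_iv / F = 75 / 0.46 = 163.043 mg

D_oral = 163 mg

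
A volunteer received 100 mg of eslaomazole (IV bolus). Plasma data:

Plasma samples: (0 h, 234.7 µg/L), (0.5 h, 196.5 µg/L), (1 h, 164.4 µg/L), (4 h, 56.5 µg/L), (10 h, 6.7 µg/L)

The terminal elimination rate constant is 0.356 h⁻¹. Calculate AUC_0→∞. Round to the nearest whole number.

AUC = 738 µg/L·h

Trapezoidal AUC_0→10:
  [0→0.5]: (234.7+196.5)/2 × 0.5 = 107.8
  [0.5→1]: (196.5+164.4)/2 × 0.5 = 90.225
  [1→4]: (164.4+56.5)/2 × 3 = 331.35
  [4→10]: (56.5+6.7)/2 × 6 = 189.6
  Sum = 718.975 µg/L·h
Extrapolated tail: C_last / k_e = 6.7 / 0.356 = 18.820
AUC_0→∞ = 718.975 + 18.820 = 737.795 µg/L·h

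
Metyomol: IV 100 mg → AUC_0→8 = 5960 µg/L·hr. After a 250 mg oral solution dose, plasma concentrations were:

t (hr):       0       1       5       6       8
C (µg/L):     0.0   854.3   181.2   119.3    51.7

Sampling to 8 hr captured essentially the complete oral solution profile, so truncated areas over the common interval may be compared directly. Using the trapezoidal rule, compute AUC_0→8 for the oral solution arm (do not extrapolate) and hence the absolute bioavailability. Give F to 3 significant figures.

Trapezoidal AUC_0→8 (oral solution):
  [0→1]: (0.0+854.3)/2 × 1 = 427.15
  [1→5]: (854.3+181.2)/2 × 4 = 2071.0
  [5→6]: (181.2+119.3)/2 × 1 = 150.25
  [6→8]: (119.3+51.7)/2 × 2 = 171.0
  Sum = 2819.4 µg/L·hr
F = (AUC_ev/D_ev)/(AUC_iv/D_iv) = (2819.4/250)/(5960/100) = 11.2776/59.6 = 0.1892

F = 0.189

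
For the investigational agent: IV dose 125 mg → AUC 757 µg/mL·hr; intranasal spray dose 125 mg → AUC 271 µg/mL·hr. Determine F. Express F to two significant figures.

F = (AUC_ev / D_ev) / (AUC_iv / D_iv)
  = (271/125) / (757/125)
  = 2.168 / 6.056 = 0.3580

F = 0.36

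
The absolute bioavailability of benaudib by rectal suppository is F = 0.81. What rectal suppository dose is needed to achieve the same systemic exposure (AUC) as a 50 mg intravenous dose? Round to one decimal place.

D_rectal = 61.7 mg

For equal systemic exposure: F × D_ev = D_iv
D_ev = D_iv / F = 50 / 0.81 = 61.7284 mg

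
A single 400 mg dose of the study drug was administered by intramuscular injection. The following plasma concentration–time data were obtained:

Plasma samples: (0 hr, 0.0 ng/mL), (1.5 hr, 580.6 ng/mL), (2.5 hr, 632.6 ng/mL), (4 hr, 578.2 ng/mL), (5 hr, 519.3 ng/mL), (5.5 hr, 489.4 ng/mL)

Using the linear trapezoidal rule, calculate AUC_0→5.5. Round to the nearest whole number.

Trapezoidal AUC_0→5.5:
  [0→1.5]: (0.0+580.6)/2 × 1.5 = 435.45
  [1.5→2.5]: (580.6+632.6)/2 × 1 = 606.6
  [2.5→4]: (632.6+578.2)/2 × 1.5 = 908.1
  [4→5]: (578.2+519.3)/2 × 1 = 548.75
  [5→5.5]: (519.3+489.4)/2 × 0.5 = 252.175
  Sum = 2751.075 ng/mL·hr

AUC = 2751 ng/mL·hr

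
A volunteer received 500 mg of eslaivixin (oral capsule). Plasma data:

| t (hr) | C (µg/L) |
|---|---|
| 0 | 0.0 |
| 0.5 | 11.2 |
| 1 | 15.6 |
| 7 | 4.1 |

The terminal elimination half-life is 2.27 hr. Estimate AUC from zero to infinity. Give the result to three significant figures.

Trapezoidal AUC_0→7:
  [0→0.5]: (0.0+11.2)/2 × 0.5 = 2.8
  [0.5→1]: (11.2+15.6)/2 × 0.5 = 6.7
  [1→7]: (15.6+4.1)/2 × 6 = 59.1
  Sum = 68.6 µg/L·hr
k_e = ln2 / t½ = 0.693147 / 2.27 = 0.3054 hr^-1
Extrapolated tail: C_last / k_e = 4.1 / 0.3054 = 13.425
AUC_0→∞ = 68.6 + 13.425 = 82.025 µg/L·hr

AUC = 82.0 µg/L·hr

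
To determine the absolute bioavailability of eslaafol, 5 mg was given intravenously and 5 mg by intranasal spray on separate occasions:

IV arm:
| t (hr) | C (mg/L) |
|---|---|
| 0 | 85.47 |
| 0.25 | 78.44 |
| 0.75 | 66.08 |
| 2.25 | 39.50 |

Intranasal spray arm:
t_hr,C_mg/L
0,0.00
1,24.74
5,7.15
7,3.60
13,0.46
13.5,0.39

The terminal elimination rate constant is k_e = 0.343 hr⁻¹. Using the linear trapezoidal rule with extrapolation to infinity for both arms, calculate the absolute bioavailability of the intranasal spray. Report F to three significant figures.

F = 0.400

Trapezoidal AUC_0→2.25 (IV):
  [0→0.25]: (85.47+78.44)/2 × 0.25 = 20.48875
  [0.25→0.75]: (78.44+66.08)/2 × 0.5 = 36.13
  [0.75→2.25]: (66.08+39.50)/2 × 1.5 = 79.185
  Sum = 135.80375 mg/L·hr
IV tail: 39.50/0.343 = 115.160; AUC_iv,0→∞ = 135.80375 + 115.160 = 250.96375 mg/L·hr
Trapezoidal AUC_0→13.5 (intranasal spray):
  [0→1]: (0.00+24.74)/2 × 1 = 12.37
  [1→5]: (24.74+7.15)/2 × 4 = 63.78
  [5→7]: (7.15+3.60)/2 × 2 = 10.75
  [7→13]: (3.60+0.46)/2 × 6 = 12.18
  [13→13.5]: (0.46+0.39)/2 × 0.5 = 0.2125
  Sum = 99.2925 mg/L·hr
intranasal spray tail: 0.39/0.343 = 1.137; AUC_ev,0→∞ = 99.2925 + 1.137 = 100.4295 mg/L·hr
F = (AUC_ev/D_ev)/(AUC_iv/D_iv) = (100.4295/5)/(250.96375/5) = 20.0859/50.19275 = 0.4002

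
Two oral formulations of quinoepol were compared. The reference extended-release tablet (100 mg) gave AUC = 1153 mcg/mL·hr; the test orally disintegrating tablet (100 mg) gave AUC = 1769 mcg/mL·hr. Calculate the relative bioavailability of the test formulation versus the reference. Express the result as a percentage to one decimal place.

F_rel = (AUC_test/D_test) / (AUC_ref/D_ref)
      = (1769/100) / (1153/100)
      = 17.69 / 11.53 = 1.5343 = 153.43%

F_rel = 153.4%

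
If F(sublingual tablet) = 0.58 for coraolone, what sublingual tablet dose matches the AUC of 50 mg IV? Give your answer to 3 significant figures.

For equal systemic exposure: F × D_ev = D_iv
D_ev = D_iv / F = 50 / 0.58 = 86.2069 mg

D_sublingual = 86.2 mg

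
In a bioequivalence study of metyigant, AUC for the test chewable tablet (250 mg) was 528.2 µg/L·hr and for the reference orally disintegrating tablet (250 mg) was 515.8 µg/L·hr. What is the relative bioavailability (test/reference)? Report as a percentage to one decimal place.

F_rel = (AUC_test/D_test) / (AUC_ref/D_ref)
      = (528.2/250) / (515.8/250)
      = 2.1128 / 2.0632 = 1.0240 = 102.40%

F_rel = 102.4%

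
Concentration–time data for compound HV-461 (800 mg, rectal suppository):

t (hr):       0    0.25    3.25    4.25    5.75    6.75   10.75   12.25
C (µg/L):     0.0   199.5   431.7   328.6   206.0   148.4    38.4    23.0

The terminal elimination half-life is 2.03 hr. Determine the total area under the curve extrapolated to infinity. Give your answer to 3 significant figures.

Trapezoidal AUC_0→12.25:
  [0→0.25]: (0.0+199.5)/2 × 0.25 = 24.9375
  [0.25→3.25]: (199.5+431.7)/2 × 3 = 946.8
  [3.25→4.25]: (431.7+328.6)/2 × 1 = 380.15
  [4.25→5.75]: (328.6+206.0)/2 × 1.5 = 400.95
  [5.75→6.75]: (206.0+148.4)/2 × 1 = 177.2
  [6.75→10.75]: (148.4+38.4)/2 × 4 = 373.6
  [10.75→12.25]: (38.4+23.0)/2 × 1.5 = 46.05
  Sum = 2349.6875 µg/L·hr
k_e = ln2 / t½ = 0.693147 / 2.03 = 0.3415 hr^-1
Extrapolated tail: C_last / k_e = 23.0 / 0.3415 = 67.350
AUC_0→∞ = 2349.6875 + 67.350 = 2417.0375 µg/L·hr

AUC = 2420 µg/L·hr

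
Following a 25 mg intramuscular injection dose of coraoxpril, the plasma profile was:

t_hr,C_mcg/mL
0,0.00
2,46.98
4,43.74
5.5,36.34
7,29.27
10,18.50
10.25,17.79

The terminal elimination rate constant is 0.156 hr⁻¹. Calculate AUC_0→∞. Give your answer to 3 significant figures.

AUC = 437 mcg/mL·hr

Trapezoidal AUC_0→10.25:
  [0→2]: (0.00+46.98)/2 × 2 = 46.98
  [2→4]: (46.98+43.74)/2 × 2 = 90.72
  [4→5.5]: (43.74+36.34)/2 × 1.5 = 60.06
  [5.5→7]: (36.34+29.27)/2 × 1.5 = 49.2075
  [7→10]: (29.27+18.50)/2 × 3 = 71.655
  [10→10.25]: (18.50+17.79)/2 × 0.25 = 4.53625
  Sum = 323.15875 mcg/mL·hr
Extrapolated tail: C_last / k_e = 17.79 / 0.156 = 114.038
AUC_0→∞ = 323.15875 + 114.038 = 437.19675 mcg/mL·hr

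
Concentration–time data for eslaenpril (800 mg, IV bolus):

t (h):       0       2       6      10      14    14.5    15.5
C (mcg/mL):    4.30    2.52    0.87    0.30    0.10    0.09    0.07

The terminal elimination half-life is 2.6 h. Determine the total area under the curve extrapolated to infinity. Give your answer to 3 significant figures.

AUC = 17.1 mcg/mL·h

Trapezoidal AUC_0→15.5:
  [0→2]: (4.30+2.52)/2 × 2 = 6.82
  [2→6]: (2.52+0.87)/2 × 4 = 6.78
  [6→10]: (0.87+0.30)/2 × 4 = 2.34
  [10→14]: (0.30+0.10)/2 × 4 = 0.8
  [14→14.5]: (0.10+0.09)/2 × 0.5 = 0.0475
  [14.5→15.5]: (0.09+0.07)/2 × 1 = 0.08
  Sum = 16.8675 mcg/mL·h
k_e = ln2 / t½ = 0.693147 / 2.6 = 0.2666 h^-1
Extrapolated tail: C_last / k_e = 0.07 / 0.2666 = 0.263
AUC_0→∞ = 16.8675 + 0.263 = 17.1305 mcg/mL·h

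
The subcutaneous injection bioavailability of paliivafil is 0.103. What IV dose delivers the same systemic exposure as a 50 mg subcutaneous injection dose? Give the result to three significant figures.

D_iv = 5.15 mg

Systemic exposure from an extravascular dose = F × D_ev, so the equivalent IV dose is F × D_ev.
D_iv = F × D_ev = 0.103 × 50 = 5.15 mg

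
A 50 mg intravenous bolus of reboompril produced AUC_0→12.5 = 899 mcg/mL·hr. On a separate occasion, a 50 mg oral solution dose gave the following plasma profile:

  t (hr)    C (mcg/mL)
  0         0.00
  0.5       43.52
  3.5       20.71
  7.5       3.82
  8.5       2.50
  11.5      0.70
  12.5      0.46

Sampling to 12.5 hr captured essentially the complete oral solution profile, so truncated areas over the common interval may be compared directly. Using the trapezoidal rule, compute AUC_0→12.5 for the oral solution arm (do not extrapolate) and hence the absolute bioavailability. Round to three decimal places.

Trapezoidal AUC_0→12.5 (oral solution):
  [0→0.5]: (0.00+43.52)/2 × 0.5 = 10.88
  [0.5→3.5]: (43.52+20.71)/2 × 3 = 96.345
  [3.5→7.5]: (20.71+3.82)/2 × 4 = 49.06
  [7.5→8.5]: (3.82+2.50)/2 × 1 = 3.16
  [8.5→11.5]: (2.50+0.70)/2 × 3 = 4.8
  [11.5→12.5]: (0.70+0.46)/2 × 1 = 0.58
  Sum = 164.825 mcg/mL·hr
F = (AUC_ev/D_ev)/(AUC_iv/D_iv) = (164.825/50)/(899/50) = 3.2965/17.98 = 0.1833

F = 0.183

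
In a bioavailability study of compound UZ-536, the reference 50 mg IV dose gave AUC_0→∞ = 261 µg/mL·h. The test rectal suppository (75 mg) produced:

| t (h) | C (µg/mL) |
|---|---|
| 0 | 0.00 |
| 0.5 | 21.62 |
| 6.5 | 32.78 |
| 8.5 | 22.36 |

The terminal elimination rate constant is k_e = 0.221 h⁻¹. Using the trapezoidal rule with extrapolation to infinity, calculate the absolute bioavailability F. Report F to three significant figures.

F = 0.830

Trapezoidal AUC_0→8.5 (rectal suppository):
  [0→0.5]: (0.00+21.62)/2 × 0.5 = 5.405
  [0.5→6.5]: (21.62+32.78)/2 × 6 = 163.2
  [6.5→8.5]: (32.78+22.36)/2 × 2 = 55.14
  Sum = 223.745 µg/mL·h
Tail: C_last/k_e = 22.36/0.221 = 101.176
AUC_0→∞ (rectal suppository) = 223.745 + 101.176 = 324.921 µg/mL·h
F = (AUC_ev/D_ev)/(AUC_iv/D_iv) = (324.921/75)/(261/50) = 4.33228/5.22 = 0.8299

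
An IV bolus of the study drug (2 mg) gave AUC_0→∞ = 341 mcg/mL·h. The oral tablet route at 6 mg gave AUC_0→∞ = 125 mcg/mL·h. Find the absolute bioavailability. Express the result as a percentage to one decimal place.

F = (AUC_ev / D_ev) / (AUC_iv / D_iv)
  = (125/6) / (341/2)
  = 20.8333 / 170.5 = 0.1222
  = 12.22%

F = 12.2%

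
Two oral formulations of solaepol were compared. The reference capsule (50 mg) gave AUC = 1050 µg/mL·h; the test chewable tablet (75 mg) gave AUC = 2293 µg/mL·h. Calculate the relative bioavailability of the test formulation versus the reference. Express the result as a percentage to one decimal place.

F_rel = (AUC_test/D_test) / (AUC_ref/D_ref)
      = (2293/75) / (1050/50)
      = 30.5733 / 21 = 1.4559 = 145.59%

F_rel = 145.6%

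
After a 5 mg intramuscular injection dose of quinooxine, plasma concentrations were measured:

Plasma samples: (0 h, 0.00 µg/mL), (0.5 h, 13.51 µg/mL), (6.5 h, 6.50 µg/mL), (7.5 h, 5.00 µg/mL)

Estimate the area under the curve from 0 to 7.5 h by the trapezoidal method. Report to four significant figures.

Trapezoidal AUC_0→7.5:
  [0→0.5]: (0.00+13.51)/2 × 0.5 = 3.3775
  [0.5→6.5]: (13.51+6.50)/2 × 6 = 60.03
  [6.5→7.5]: (6.50+5.00)/2 × 1 = 5.75
  Sum = 69.1575 µg/mL·h

AUC = 69.16 µg/mL·h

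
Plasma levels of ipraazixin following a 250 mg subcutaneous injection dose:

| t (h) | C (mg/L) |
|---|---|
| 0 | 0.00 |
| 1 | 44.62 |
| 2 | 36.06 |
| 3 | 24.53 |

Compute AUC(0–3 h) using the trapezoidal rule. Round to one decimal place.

Trapezoidal AUC_0→3:
  [0→1]: (0.00+44.62)/2 × 1 = 22.31
  [1→2]: (44.62+36.06)/2 × 1 = 40.34
  [2→3]: (36.06+24.53)/2 × 1 = 30.295
  Sum = 92.945 mg/L·h

AUC = 92.9 mg/L·h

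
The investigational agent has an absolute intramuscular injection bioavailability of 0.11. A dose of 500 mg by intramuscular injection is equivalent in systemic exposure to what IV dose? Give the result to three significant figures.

Systemic exposure from an extravascular dose = F × D_ev, so the equivalent IV dose is F × D_ev.
D_iv = F × D_ev = 0.11 × 500 = 55 mg

D_iv = 55.0 mg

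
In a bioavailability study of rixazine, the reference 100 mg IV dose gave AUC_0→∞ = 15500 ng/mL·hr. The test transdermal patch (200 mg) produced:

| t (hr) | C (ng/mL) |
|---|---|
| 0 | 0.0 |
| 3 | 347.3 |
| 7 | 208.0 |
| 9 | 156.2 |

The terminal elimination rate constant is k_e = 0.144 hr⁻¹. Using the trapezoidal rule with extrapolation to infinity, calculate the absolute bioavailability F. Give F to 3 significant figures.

Trapezoidal AUC_0→9 (transdermal patch):
  [0→3]: (0.0+347.3)/2 × 3 = 520.95
  [3→7]: (347.3+208.0)/2 × 4 = 1110.6
  [7→9]: (208.0+156.2)/2 × 2 = 364.2
  Sum = 1995.75 ng/mL·hr
Tail: C_last/k_e = 156.2/0.144 = 1084.722
AUC_0→∞ (transdermal patch) = 1995.75 + 1084.722 = 3080.472 ng/mL·hr
F = (AUC_ev/D_ev)/(AUC_iv/D_iv) = (3080.472/200)/(15500/100) = 15.40236/155 = 0.0994

F = 0.0994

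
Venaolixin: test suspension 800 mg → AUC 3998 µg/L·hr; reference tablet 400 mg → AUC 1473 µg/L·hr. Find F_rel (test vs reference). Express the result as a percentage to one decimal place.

F_rel = (AUC_test/D_test) / (AUC_ref/D_ref)
      = (3998/800) / (1473/400)
      = 4.9975 / 3.6825 = 1.3571 = 135.71%

F_rel = 135.7%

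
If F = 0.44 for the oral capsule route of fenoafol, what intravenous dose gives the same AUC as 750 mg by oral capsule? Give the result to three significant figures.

D_iv = 330 mg

Systemic exposure from an extravascular dose = F × D_ev, so the equivalent IV dose is F × D_ev.
D_iv = F × D_ev = 0.44 × 750 = 330 mg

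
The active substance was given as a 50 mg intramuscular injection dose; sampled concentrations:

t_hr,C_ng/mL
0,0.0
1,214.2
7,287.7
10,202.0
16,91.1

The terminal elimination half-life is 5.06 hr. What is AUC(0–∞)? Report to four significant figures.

AUC = 3892 ng/mL·hr

Trapezoidal AUC_0→16:
  [0→1]: (0.0+214.2)/2 × 1 = 107.1
  [1→7]: (214.2+287.7)/2 × 6 = 1505.7
  [7→10]: (287.7+202.0)/2 × 3 = 734.55
  [10→16]: (202.0+91.1)/2 × 6 = 879.3
  Sum = 3226.65 ng/mL·hr
k_e = ln2 / t½ = 0.693147 / 5.06 = 0.1370 hr^-1
Extrapolated tail: C_last / k_e = 91.1 / 0.137 = 664.964
AUC_0→∞ = 3226.65 + 664.964 = 3891.614 ng/mL·hr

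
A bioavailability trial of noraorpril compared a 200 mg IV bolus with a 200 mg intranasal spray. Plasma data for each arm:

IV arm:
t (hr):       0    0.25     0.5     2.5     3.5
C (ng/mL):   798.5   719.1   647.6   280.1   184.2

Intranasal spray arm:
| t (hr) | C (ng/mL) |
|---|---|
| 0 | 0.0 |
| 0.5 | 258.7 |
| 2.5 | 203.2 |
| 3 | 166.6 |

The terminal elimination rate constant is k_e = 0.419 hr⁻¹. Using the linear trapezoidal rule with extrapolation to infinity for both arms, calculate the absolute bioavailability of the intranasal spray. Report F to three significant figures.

Trapezoidal AUC_0→3.5 (IV):
  [0→0.25]: (798.5+719.1)/2 × 0.25 = 189.7
  [0.25→0.5]: (719.1+647.6)/2 × 0.25 = 170.8375
  [0.5→2.5]: (647.6+280.1)/2 × 2 = 927.7
  [2.5→3.5]: (280.1+184.2)/2 × 1 = 232.15
  Sum = 1520.3875 ng/mL·hr
IV tail: 184.2/0.419 = 439.618; AUC_iv,0→∞ = 1520.3875 + 439.618 = 1960.0055 ng/mL·hr
Trapezoidal AUC_0→3 (intranasal spray):
  [0→0.5]: (0.0+258.7)/2 × 0.5 = 64.675
  [0.5→2.5]: (258.7+203.2)/2 × 2 = 461.9
  [2.5→3]: (203.2+166.6)/2 × 0.5 = 92.45
  Sum = 619.025 ng/mL·hr
intranasal spray tail: 166.6/0.419 = 397.613; AUC_ev,0→∞ = 619.025 + 397.613 = 1016.638 ng/mL·hr
F = (AUC_ev/D_ev)/(AUC_iv/D_iv) = (1016.638/200)/(1960.0055/200) = 5.08319/9.8000275 = 0.5187

F = 0.519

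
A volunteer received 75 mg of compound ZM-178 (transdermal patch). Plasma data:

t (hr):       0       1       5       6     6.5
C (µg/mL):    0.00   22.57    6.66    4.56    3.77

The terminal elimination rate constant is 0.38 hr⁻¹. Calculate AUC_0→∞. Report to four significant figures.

Trapezoidal AUC_0→6.5:
  [0→1]: (0.00+22.57)/2 × 1 = 11.285
  [1→5]: (22.57+6.66)/2 × 4 = 58.46
  [5→6]: (6.66+4.56)/2 × 1 = 5.61
  [6→6.5]: (4.56+3.77)/2 × 0.5 = 2.0825
  Sum = 77.4375 µg/mL·hr
Extrapolated tail: C_last / k_e = 3.77 / 0.38 = 9.921
AUC_0→∞ = 77.4375 + 9.921 = 87.3585 µg/mL·hr

AUC = 87.36 µg/mL·hr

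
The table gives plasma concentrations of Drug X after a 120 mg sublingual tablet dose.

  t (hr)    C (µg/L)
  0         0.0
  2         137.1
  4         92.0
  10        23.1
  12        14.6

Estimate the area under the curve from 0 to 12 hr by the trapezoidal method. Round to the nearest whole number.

Trapezoidal AUC_0→12:
  [0→2]: (0.0+137.1)/2 × 2 = 137.1
  [2→4]: (137.1+92.0)/2 × 2 = 229.1
  [4→10]: (92.0+23.1)/2 × 6 = 345.3
  [10→12]: (23.1+14.6)/2 × 2 = 37.7
  Sum = 749.2 µg/L·hr

AUC = 749 µg/L·hr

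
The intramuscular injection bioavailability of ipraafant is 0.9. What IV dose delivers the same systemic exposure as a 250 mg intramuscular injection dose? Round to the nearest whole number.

D_iv = 225 mg

Systemic exposure from an extravascular dose = F × D_ev, so the equivalent IV dose is F × D_ev.
D_iv = F × D_ev = 0.9 × 250 = 225 mg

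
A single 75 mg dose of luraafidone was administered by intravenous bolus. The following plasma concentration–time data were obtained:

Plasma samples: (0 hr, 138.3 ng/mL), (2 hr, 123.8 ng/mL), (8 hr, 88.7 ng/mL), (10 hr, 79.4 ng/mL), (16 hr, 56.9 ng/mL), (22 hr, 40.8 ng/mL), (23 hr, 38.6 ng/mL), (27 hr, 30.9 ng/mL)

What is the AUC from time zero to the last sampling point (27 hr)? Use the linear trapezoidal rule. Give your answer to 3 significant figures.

Trapezoidal AUC_0→27:
  [0→2]: (138.3+123.8)/2 × 2 = 262.1
  [2→8]: (123.8+88.7)/2 × 6 = 637.5
  [8→10]: (88.7+79.4)/2 × 2 = 168.1
  [10→16]: (79.4+56.9)/2 × 6 = 408.9
  [16→22]: (56.9+40.8)/2 × 6 = 293.1
  [22→23]: (40.8+38.6)/2 × 1 = 39.7
  [23→27]: (38.6+30.9)/2 × 4 = 139.0
  Sum = 1948.4 ng/mL·hr

AUC = 1950 ng/mL·hr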